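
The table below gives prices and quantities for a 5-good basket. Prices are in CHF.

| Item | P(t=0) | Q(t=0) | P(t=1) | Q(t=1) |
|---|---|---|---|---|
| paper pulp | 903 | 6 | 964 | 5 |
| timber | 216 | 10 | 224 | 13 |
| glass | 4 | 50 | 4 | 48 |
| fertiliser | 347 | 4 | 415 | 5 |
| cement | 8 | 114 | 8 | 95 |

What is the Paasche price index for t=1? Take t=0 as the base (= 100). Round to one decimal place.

Paasche price index uses current-period quantities as weights.
ΣP(t=1)·Q(t=1) = 964×5 + 224×13 + 4×48 + 415×5 + 8×95 = 4820 + 2912 + 192 + 2075 + 760 = 10759
ΣP(t=0)·Q(t=1) = 903×5 + 216×13 + 4×48 + 347×5 + 8×95 = 4515 + 2808 + 192 + 1735 + 760 = 10010
Index = 10759 / 10010 × 100 = 107.4825

107.5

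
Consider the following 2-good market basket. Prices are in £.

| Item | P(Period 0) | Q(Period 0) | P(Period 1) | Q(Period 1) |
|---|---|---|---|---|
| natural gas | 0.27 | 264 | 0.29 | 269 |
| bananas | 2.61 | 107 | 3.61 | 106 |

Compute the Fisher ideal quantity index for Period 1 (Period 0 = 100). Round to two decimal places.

Laspeyres component (base-period weights):
ΣP(Period 0)Q(Period 1) = 0.27×269 + 2.61×106 = 72.63 + 276.66 = 349.29
ΣP(Period 0)Q(Period 0) = 0.27×264 + 2.61×107 = 71.28 + 279.27 = 350.55
L = 349.29 / 350.55 × 100 = 99.6406
Paasche component (current-period weights):
ΣP(Period 1)Q(Period 1) = 0.29×269 + 3.61×106 = 78.01 + 382.66 = 460.67
ΣP(Period 1)Q(Period 0) = 0.29×264 + 3.61×107 = 76.56 + 386.27 = 462.83
P = 460.67 / 462.83 × 100 = 99.5333
Fisher = √(L × P) = √(99.6406 × 99.5333) = 99.5869

99.59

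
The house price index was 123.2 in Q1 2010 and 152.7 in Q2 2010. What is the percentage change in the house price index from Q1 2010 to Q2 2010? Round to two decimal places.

Change = (152.7 − 123.2) / 123.2 × 100
       = 29.5 / 123.2 × 100 = 23.9448%

23.94%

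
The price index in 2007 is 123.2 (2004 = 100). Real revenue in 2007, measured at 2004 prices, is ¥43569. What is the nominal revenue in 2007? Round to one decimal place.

Nominal = Real × (Index/100) = 43569 × (123.2/100)
        = 43569 × 1.232 = 53677.0080

53677.0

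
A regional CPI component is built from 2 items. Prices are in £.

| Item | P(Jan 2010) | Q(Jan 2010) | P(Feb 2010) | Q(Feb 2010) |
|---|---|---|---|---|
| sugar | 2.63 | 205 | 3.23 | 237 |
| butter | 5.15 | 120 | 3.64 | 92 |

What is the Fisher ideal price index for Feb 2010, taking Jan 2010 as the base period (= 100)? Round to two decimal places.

97.60

Laspeyres component (base-period weights):
ΣP(Feb 2010)Q(Jan 2010) = 3.23×205 + 3.64×120 = 662.15 + 436.8 = 1098.95
ΣP(Jan 2010)Q(Jan 2010) = 2.63×205 + 5.15×120 = 539.15 + 618 = 1157.15
L = 1098.95 / 1157.15 × 100 = 94.9704
Paasche component (current-period weights):
ΣP(Feb 2010)Q(Feb 2010) = 3.23×237 + 3.64×92 = 765.51 + 334.88 = 1100.39
ΣP(Jan 2010)Q(Feb 2010) = 2.63×237 + 5.15×92 = 623.31 + 473.8 = 1097.11
P = 1100.39 / 1097.11 × 100 = 100.2990
Fisher = √(L × P) = √(94.9704 × 100.2990) = 97.5983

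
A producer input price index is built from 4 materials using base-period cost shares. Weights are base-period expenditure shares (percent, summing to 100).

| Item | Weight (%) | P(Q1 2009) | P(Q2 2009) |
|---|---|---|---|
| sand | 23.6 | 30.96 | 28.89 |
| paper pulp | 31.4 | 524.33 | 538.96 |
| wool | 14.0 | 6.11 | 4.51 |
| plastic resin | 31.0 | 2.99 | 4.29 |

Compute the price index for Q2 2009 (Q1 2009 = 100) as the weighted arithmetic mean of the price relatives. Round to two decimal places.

109.11

sand: 23.6 × (28.89/30.96) = 23.6 × 0.933140 = 22.0221
paper pulp: 31.4 × (538.96/524.33) = 31.4 × 1.027902 = 32.2761
wool: 14.0 × (4.51/6.11) = 14.0 × 0.738134 = 10.3339
plastic resin: 31.0 × (4.29/2.99) = 31.0 × 1.434783 = 44.4783
Index = Σ wᵢ·(p₁ᵢ/p₀ᵢ) = 22.0221 + 32.2761 + 10.3339 + 44.4783 = 109.1104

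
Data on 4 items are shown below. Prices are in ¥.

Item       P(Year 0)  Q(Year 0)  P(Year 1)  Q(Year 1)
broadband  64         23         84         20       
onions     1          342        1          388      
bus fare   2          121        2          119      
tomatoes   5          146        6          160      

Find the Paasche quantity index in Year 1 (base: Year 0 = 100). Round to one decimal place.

Paasche quantity index uses current-period prices as weights.
ΣP(Year 1)·Q(Year 1) = 84×20 + 1×388 + 2×119 + 6×160 = 1680 + 388 + 238 + 960 = 3266
ΣP(Year 1)·Q(Year 0) = 84×23 + 1×342 + 2×121 + 6×146 = 1932 + 342 + 242 + 876 = 3392
Index = 3266 / 3392 × 100 = 96.2854

96.3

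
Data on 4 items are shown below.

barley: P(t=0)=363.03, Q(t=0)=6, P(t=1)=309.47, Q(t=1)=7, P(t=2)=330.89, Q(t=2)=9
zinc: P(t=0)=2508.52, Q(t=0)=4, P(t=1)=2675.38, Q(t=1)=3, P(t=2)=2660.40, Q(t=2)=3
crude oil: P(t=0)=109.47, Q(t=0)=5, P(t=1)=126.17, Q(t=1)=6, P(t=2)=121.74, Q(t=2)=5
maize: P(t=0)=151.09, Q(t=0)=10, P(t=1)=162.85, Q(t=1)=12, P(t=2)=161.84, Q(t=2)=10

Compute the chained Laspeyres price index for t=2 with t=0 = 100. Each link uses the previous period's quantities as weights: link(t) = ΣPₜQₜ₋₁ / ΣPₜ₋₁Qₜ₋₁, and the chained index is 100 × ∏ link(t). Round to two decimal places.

Link t=0→t=1:
ΣP(t=1)Q(t=0) = 309.47×6 + 2675.38×4 + 126.17×5 + 162.85×10 = 1856.82 + 10701.52 + 630.85 + 1628.5 = 14817.69
ΣP(t=0)Q(t=0) = 363.03×6 + 2508.52×4 + 109.47×5 + 151.09×10 = 2178.18 + 10034.08 + 547.35 + 1510.9 = 14270.51
link = 14817.69/14270.51 = 1.038343
Link t=1→t=2:
ΣP(t=2)Q(t=1) = 330.89×7 + 2660.40×3 + 121.74×6 + 161.84×12 = 2316.23 + 7981.2 + 730.44 + 1942.08 = 12969.95
ΣP(t=1)Q(t=1) = 309.47×7 + 2675.38×3 + 126.17×6 + 162.85×12 = 2166.29 + 8026.14 + 757.02 + 1954.2 = 12903.65
link = 12969.95/12903.65 = 1.005138
Chained index = 100 × 1.038343 × 1.005138 = 104.3679

104.37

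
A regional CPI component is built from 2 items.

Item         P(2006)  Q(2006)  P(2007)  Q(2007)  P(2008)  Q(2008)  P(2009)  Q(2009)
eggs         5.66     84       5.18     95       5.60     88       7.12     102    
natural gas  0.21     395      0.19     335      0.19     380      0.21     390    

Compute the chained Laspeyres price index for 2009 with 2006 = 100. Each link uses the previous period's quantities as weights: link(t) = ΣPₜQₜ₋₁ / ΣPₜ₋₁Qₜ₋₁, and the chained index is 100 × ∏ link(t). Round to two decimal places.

Link 2006→2007:
ΣP(2007)Q(2006) = 5.18×84 + 0.19×395 = 435.12 + 75.05 = 510.17
ΣP(2006)Q(2006) = 5.66×84 + 0.21×395 = 475.44 + 82.95 = 558.39
link = 510.17/558.39 = 0.913645
Link 2007→2008:
ΣP(2008)Q(2007) = 5.60×95 + 0.19×335 = 532 + 63.65 = 595.65
ΣP(2007)Q(2007) = 5.18×95 + 0.19×335 = 492.1 + 63.65 = 555.75
link = 595.65/555.75 = 1.071795
Link 2008→2009:
ΣP(2009)Q(2008) = 7.12×88 + 0.21×380 = 626.56 + 79.8 = 706.36
ΣP(2008)Q(2008) = 5.60×88 + 0.19×380 = 492.8 + 72.2 = 565
link = 706.36/565 = 1.250195
Chained index = 100 × 0.913645 × 1.071795 × 1.250195 = 122.4240

122.42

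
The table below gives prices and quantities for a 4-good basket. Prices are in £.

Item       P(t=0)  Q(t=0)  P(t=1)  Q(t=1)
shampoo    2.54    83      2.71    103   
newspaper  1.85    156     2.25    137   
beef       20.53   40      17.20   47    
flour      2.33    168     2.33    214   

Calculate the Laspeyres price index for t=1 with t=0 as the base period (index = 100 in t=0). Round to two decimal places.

Laspeyres price index uses base-period quantities as weights.
ΣP(t=1)·Q(t=0) = 2.71×83 + 2.25×156 + 17.20×40 + 2.33×168 = 224.93 + 351 + 688 + 391.44 = 1655.37
ΣP(t=0)·Q(t=0) = 2.54×83 + 1.85×156 + 20.53×40 + 2.33×168 = 210.82 + 288.6 + 821.2 + 391.44 = 1712.06
Index = 1655.37 / 1712.06 × 100 = 96.6888

96.69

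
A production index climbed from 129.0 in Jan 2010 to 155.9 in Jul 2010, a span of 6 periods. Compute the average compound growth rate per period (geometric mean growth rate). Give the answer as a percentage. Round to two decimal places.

Growth factor = (155.9/129.0)^(1/6) = (1.208527)^(1/6) = 1.032071
Growth rate = 1.032071 − 1 = 0.032071 = 3.2071%

3.21%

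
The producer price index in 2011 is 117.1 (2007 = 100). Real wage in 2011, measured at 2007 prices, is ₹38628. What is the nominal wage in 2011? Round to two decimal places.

45233.39

Nominal = Real × (Index/100) = 38628 × (117.1/100)
        = 38628 × 1.171 = 45233.3880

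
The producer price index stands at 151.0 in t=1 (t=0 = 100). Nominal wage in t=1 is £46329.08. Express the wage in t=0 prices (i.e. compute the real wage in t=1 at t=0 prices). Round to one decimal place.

30681.5

Real = Nominal ÷ (Index/100) = 46329.08 ÷ (151.0/100)
     = 46329.08 ÷ 1.510 = 30681.5099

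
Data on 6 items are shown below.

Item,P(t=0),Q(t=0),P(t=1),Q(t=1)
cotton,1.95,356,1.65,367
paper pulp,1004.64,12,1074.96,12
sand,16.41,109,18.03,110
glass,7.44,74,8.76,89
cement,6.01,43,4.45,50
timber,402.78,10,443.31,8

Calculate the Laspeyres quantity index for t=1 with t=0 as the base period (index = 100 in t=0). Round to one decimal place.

96.8

Laspeyres quantity index uses base-period prices as weights.
ΣP(t=0)·Q(t=1) = 1.95×367 + 1004.64×12 + 16.41×110 + 7.44×89 + 6.01×50 + 402.78×8 = 715.65 + 12055.68 + 1805.1 + 662.16 + 300.5 + 3222.24 = 18761.33
ΣP(t=0)·Q(t=0) = 1.95×356 + 1004.64×12 + 16.41×109 + 7.44×74 + 6.01×43 + 402.78×10 = 694.2 + 12055.68 + 1788.69 + 550.56 + 258.43 + 4027.8 = 19375.36
Index = 18761.33 / 19375.36 × 100 = 96.8309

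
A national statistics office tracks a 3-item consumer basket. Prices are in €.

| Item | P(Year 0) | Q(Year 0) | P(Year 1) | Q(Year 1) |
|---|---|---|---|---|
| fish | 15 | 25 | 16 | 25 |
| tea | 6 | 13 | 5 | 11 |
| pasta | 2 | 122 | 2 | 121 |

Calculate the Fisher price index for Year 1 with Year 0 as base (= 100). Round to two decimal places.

101.89

Laspeyres component (base-period weights):
ΣP(Year 1)Q(Year 0) = 16×25 + 5×13 + 2×122 = 400 + 65 + 244 = 709
ΣP(Year 0)Q(Year 0) = 15×25 + 6×13 + 2×122 = 375 + 78 + 244 = 697
L = 709 / 697 × 100 = 101.7217
Paasche component (current-period weights):
ΣP(Year 1)Q(Year 1) = 16×25 + 5×11 + 2×121 = 400 + 55 + 242 = 697
ΣP(Year 0)Q(Year 1) = 15×25 + 6×11 + 2×121 = 375 + 66 + 242 = 683
P = 697 / 683 × 100 = 102.0498
Fisher = √(L × P) = √(101.7217 × 102.0498) = 101.8856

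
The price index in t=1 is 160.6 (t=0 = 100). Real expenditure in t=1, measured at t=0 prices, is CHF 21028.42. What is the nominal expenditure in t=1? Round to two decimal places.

Nominal = Real × (Index/100) = 21028.42 × (160.6/100)
        = 21028.42 × 1.606 = 33771.6425

33771.64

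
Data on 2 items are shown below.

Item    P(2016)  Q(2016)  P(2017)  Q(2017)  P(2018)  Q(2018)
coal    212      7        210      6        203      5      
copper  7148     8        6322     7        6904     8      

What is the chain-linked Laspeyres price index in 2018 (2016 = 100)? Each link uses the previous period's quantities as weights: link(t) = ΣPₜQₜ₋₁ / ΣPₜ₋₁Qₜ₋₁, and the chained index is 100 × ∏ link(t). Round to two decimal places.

96.57

Link 2016→2017:
ΣP(2017)Q(2016) = 210×7 + 6322×8 = 1470 + 50576 = 52046
ΣP(2016)Q(2016) = 212×7 + 7148×8 = 1484 + 57184 = 58668
link = 52046/58668 = 0.887128
Link 2017→2018:
ΣP(2018)Q(2017) = 203×6 + 6904×7 = 1218 + 48328 = 49546
ΣP(2017)Q(2017) = 210×6 + 6322×7 = 1260 + 44254 = 45514
link = 49546/45514 = 1.088588
Chained index = 100 × 0.887128 × 1.088588 = 96.5717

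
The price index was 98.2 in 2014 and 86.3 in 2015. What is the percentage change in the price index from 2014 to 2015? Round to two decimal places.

Change = (86.3 − 98.2) / 98.2 × 100
       = -11.9 / 98.2 × 100 = -12.1181%

-12.12%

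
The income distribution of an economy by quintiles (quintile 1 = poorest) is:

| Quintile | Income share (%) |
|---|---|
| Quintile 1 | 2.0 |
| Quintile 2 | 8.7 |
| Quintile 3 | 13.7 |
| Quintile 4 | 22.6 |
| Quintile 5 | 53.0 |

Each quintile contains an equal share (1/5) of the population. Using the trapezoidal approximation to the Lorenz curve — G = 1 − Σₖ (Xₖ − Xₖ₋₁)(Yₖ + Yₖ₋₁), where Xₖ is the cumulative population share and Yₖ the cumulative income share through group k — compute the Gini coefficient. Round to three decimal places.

Cumulative income shares Yₖ: 0.0200, 0.1070, 0.2440, 0.4700, 1.0000
Σ (Xₖ−Xₖ₋₁)(Yₖ+Yₖ₋₁) = (1/5)(0.0200+0.0000) + (1/5)(0.1070+0.0200) + (1/5)(0.2440+0.1070) + (1/5)(0.4700+0.2440) + (1/5)(1.0000+0.4700)
  = 0.0040 + 0.0254 + 0.0702 + 0.1428 + 0.2940 = 0.5364
G = 1 − 0.5364 = 0.4636

0.464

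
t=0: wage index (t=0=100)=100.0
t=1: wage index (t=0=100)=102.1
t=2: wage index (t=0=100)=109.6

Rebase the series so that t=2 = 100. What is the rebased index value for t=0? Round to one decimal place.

Rebased(t=0) = 100.0 / 109.6 × 100 = 91.2409

91.2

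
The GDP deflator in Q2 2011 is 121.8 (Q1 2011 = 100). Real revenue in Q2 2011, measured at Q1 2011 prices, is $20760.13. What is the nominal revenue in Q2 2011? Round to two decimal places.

Nominal = Real × (Index/100) = 20760.13 × (121.8/100)
        = 20760.13 × 1.218 = 25285.8383

25285.84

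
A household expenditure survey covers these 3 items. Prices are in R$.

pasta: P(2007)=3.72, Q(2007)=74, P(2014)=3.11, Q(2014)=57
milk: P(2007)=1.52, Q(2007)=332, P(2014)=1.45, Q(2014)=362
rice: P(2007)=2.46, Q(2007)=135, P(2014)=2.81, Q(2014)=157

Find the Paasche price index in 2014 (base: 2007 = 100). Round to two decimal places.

99.55

Paasche price index uses current-period quantities as weights.
ΣP(2014)·Q(2014) = 3.11×57 + 1.45×362 + 2.81×157 = 177.27 + 524.9 + 441.17 = 1143.34
ΣP(2007)·Q(2014) = 3.72×57 + 1.52×362 + 2.46×157 = 212.04 + 550.24 + 386.22 = 1148.5
Index = 1143.34 / 1148.5 × 100 = 99.5507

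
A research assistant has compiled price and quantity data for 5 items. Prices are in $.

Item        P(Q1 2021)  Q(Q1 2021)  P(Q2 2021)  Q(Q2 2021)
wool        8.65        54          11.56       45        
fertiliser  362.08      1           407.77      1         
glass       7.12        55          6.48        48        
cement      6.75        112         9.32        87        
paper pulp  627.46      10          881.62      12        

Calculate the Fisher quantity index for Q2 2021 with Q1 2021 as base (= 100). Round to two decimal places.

111.95

Laspeyres component (base-period weights):
ΣP(Q1 2021)Q(Q2 2021) = 8.65×45 + 362.08×1 + 7.12×48 + 6.75×87 + 627.46×12 = 389.25 + 362.08 + 341.76 + 587.25 + 7529.52 = 9209.86
ΣP(Q1 2021)Q(Q1 2021) = 8.65×54 + 362.08×1 + 7.12×55 + 6.75×112 + 627.46×10 = 467.1 + 362.08 + 391.6 + 756 + 6274.6 = 8251.38
L = 9209.86 / 8251.38 × 100 = 111.6160
Paasche component (current-period weights):
ΣP(Q2 2021)Q(Q2 2021) = 11.56×45 + 407.77×1 + 6.48×48 + 9.32×87 + 881.62×12 = 520.2 + 407.77 + 311.04 + 810.84 + 10579.44 = 12629.29
ΣP(Q2 2021)Q(Q1 2021) = 11.56×54 + 407.77×1 + 6.48×55 + 9.32×112 + 881.62×10 = 624.24 + 407.77 + 356.4 + 1043.84 + 8816.2 = 11248.45
P = 12629.29 / 11248.45 × 100 = 112.2758
Fisher = √(L × P) = √(111.6160 × 112.2758) = 111.9454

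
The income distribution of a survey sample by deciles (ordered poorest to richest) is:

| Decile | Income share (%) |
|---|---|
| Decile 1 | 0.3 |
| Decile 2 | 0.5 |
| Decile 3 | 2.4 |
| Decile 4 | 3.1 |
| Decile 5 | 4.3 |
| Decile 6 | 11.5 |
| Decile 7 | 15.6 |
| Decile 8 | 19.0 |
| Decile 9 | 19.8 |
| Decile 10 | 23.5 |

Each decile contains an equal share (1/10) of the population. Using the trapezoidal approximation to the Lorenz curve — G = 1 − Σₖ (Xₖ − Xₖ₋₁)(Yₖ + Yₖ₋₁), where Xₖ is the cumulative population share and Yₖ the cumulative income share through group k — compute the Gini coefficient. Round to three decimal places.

Cumulative income shares Yₖ: 0.0030, 0.0080, 0.0320, 0.0630, 0.1060, 0.2210, 0.3770, 0.5670, 0.7650, 1.0000
Σ (Xₖ−Xₖ₋₁)(Yₖ+Yₖ₋₁) = (1/10)(0.0030+0.0000) + (1/10)(0.0080+0.0030) + (1/10)(0.0320+0.0080) + (1/10)(0.0630+0.0320) + (1/10)(0.1060+0.0630) + (1/10)(0.2210+0.1060) + (1/10)(0.3770+0.2210) + (1/10)(0.5670+0.3770) + (1/10)(0.7650+0.5670) + (1/10)(1.0000+0.7650)
  = 0.0003 + 0.0011 + 0.0040 + 0.0095 + 0.0169 + 0.0327 + 0.0598 + 0.0944 + 0.1332 + 0.1765 = 0.5284
G = 1 − 0.5284 = 0.4716

0.472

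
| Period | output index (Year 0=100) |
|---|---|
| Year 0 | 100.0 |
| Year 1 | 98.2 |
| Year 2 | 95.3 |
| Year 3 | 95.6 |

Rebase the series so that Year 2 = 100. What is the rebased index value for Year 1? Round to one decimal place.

103.0

Rebased(Year 1) = 98.2 / 95.3 × 100 = 103.0430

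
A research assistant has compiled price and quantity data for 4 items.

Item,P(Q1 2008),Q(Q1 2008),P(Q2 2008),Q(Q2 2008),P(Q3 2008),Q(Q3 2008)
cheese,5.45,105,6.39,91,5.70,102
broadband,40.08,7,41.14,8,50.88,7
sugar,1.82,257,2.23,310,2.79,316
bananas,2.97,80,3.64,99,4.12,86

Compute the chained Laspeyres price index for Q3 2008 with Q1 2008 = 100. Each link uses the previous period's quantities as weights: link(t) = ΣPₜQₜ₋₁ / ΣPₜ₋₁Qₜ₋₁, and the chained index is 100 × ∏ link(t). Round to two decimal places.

131.10

Link Q1 2008→Q2 2008:
ΣP(Q2 2008)Q(Q1 2008) = 6.39×105 + 41.14×7 + 2.23×257 + 3.64×80 = 670.95 + 287.98 + 573.11 + 291.2 = 1823.24
ΣP(Q1 2008)Q(Q1 2008) = 5.45×105 + 40.08×7 + 1.82×257 + 2.97×80 = 572.25 + 280.56 + 467.74 + 237.6 = 1558.15
link = 1823.24/1558.15 = 1.170131
Link Q2 2008→Q3 2008:
ΣP(Q3 2008)Q(Q2 2008) = 5.70×91 + 50.88×8 + 2.79×310 + 4.12×99 = 518.7 + 407.04 + 864.9 + 407.88 = 2198.52
ΣP(Q2 2008)Q(Q2 2008) = 6.39×91 + 41.14×8 + 2.23×310 + 3.64×99 = 581.49 + 329.12 + 691.3 + 360.36 = 1962.27
link = 2198.52/1962.27 = 1.120396
Chained index = 100 × 1.170131 × 1.120396 = 131.1011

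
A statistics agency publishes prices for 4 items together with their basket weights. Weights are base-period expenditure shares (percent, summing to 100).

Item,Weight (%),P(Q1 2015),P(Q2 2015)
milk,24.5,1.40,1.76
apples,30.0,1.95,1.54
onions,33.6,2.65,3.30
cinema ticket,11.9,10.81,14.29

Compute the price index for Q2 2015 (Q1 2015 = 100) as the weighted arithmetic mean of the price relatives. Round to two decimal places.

112.06

milk: 24.5 × (1.76/1.40) = 24.5 × 1.257143 = 30.8000
apples: 30.0 × (1.54/1.95) = 30.0 × 0.789744 = 23.6923
onions: 33.6 × (3.30/2.65) = 33.6 × 1.245283 = 41.8415
cinema ticket: 11.9 × (14.29/10.81) = 11.9 × 1.321924 = 15.7309
Index = Σ wᵢ·(p₁ᵢ/p₀ᵢ) = 30.8000 + 23.6923 + 41.8415 + 15.7309 = 112.0647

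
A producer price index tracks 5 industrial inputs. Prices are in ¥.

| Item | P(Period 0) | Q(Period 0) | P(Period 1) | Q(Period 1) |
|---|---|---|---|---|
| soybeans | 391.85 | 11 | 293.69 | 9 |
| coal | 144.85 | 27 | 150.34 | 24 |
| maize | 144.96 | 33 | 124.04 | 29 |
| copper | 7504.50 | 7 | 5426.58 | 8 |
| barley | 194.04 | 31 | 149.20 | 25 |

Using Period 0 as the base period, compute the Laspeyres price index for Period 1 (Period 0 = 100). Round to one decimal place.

75.5

Laspeyres price index uses base-period quantities as weights.
ΣP(Period 1)·Q(Period 0) = 293.69×11 + 150.34×27 + 124.04×33 + 5426.58×7 + 149.20×31 = 3230.59 + 4059.18 + 4093.32 + 37986.06 + 4625.2 = 53994.35
ΣP(Period 0)·Q(Period 0) = 391.85×11 + 144.85×27 + 144.96×33 + 7504.50×7 + 194.04×31 = 4310.35 + 3910.95 + 4783.68 + 52531.5 + 6015.24 = 71551.72
Index = 53994.35 / 71551.72 × 100 = 75.4620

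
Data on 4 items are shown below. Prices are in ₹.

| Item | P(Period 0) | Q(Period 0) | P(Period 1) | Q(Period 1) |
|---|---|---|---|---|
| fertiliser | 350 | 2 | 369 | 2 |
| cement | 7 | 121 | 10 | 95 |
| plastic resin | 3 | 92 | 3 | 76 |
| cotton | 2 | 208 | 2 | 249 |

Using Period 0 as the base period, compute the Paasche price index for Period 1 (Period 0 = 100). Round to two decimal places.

115.45

Paasche price index uses current-period quantities as weights.
ΣP(Period 1)·Q(Period 1) = 369×2 + 10×95 + 3×76 + 2×249 = 738 + 950 + 228 + 498 = 2414
ΣP(Period 0)·Q(Period 1) = 350×2 + 7×95 + 3×76 + 2×249 = 700 + 665 + 228 + 498 = 2091
Index = 2414 / 2091 × 100 = 115.4472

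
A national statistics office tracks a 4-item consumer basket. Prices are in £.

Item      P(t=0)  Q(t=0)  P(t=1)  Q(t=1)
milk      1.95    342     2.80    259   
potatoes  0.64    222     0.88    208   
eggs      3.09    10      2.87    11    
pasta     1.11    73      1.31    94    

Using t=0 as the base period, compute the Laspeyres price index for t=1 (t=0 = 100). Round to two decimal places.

138.70

Laspeyres price index uses base-period quantities as weights.
ΣP(t=1)·Q(t=0) = 2.80×342 + 0.88×222 + 2.87×10 + 1.31×73 = 957.6 + 195.36 + 28.7 + 95.63 = 1277.29
ΣP(t=0)·Q(t=0) = 1.95×342 + 0.64×222 + 3.09×10 + 1.11×73 = 666.9 + 142.08 + 30.9 + 81.03 = 920.91
Index = 1277.29 / 920.91 × 100 = 138.6987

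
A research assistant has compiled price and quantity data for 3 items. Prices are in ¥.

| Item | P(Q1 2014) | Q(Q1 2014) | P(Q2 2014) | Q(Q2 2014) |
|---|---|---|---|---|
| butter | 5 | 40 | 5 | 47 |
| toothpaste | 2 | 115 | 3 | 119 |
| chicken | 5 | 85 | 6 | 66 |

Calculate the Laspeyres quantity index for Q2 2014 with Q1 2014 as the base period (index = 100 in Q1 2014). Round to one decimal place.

Laspeyres quantity index uses base-period prices as weights.
ΣP(Q1 2014)·Q(Q2 2014) = 5×47 + 2×119 + 5×66 = 235 + 238 + 330 = 803
ΣP(Q1 2014)·Q(Q1 2014) = 5×40 + 2×115 + 5×85 = 200 + 230 + 425 = 855
Index = 803 / 855 × 100 = 93.9181

93.9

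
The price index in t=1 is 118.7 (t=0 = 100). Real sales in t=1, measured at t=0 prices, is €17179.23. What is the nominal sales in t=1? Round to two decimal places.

Nominal = Real × (Index/100) = 17179.23 × (118.7/100)
        = 17179.23 × 1.187 = 20391.7460

20391.75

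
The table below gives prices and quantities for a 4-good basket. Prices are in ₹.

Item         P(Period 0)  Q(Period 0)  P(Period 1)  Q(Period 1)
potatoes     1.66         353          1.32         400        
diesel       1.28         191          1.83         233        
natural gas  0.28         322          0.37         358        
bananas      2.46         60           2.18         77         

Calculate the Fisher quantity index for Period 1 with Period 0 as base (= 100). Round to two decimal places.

117.48

Laspeyres component (base-period weights):
ΣP(Period 0)Q(Period 1) = 1.66×400 + 1.28×233 + 0.28×358 + 2.46×77 = 664 + 298.24 + 100.24 + 189.42 = 1251.9
ΣP(Period 0)Q(Period 0) = 1.66×353 + 1.28×191 + 0.28×322 + 2.46×60 = 585.98 + 244.48 + 90.16 + 147.6 = 1068.22
L = 1251.9 / 1068.22 × 100 = 117.1950
Paasche component (current-period weights):
ΣP(Period 1)Q(Period 1) = 1.32×400 + 1.83×233 + 0.37×358 + 2.18×77 = 528 + 426.39 + 132.46 + 167.86 = 1254.71
ΣP(Period 1)Q(Period 0) = 1.32×353 + 1.83×191 + 0.37×322 + 2.18×60 = 465.96 + 349.53 + 119.14 + 130.8 = 1065.43
P = 1254.71 / 1065.43 × 100 = 117.7656
Fisher = √(L × P) = √(117.1950 × 117.7656) = 117.4799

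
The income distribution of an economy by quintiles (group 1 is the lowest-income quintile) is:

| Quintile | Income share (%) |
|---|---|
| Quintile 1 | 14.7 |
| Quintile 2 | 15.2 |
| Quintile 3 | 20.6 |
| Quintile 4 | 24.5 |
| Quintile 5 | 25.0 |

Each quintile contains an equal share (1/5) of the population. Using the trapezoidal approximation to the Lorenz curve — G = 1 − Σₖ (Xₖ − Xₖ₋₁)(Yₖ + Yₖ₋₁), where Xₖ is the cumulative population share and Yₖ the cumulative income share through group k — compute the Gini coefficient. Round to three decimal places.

Cumulative income shares Yₖ: 0.1470, 0.2990, 0.5050, 0.7500, 1.0000
Σ (Xₖ−Xₖ₋₁)(Yₖ+Yₖ₋₁) = (1/5)(0.1470+0.0000) + (1/5)(0.2990+0.1470) + (1/5)(0.5050+0.2990) + (1/5)(0.7500+0.5050) + (1/5)(1.0000+0.7500)
  = 0.0294 + 0.0892 + 0.1608 + 0.2510 + 0.3500 = 0.8804
G = 1 − 0.8804 = 0.1196

0.120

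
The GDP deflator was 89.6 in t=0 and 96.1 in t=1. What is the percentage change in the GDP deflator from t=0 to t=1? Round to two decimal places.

7.25%

Change = (96.1 − 89.6) / 89.6 × 100
       = 6.5 / 89.6 × 100 = 7.2545%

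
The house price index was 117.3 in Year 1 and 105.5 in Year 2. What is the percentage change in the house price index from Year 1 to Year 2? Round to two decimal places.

Change = (105.5 − 117.3) / 117.3 × 100
       = -11.8 / 117.3 × 100 = -10.0597%

-10.06%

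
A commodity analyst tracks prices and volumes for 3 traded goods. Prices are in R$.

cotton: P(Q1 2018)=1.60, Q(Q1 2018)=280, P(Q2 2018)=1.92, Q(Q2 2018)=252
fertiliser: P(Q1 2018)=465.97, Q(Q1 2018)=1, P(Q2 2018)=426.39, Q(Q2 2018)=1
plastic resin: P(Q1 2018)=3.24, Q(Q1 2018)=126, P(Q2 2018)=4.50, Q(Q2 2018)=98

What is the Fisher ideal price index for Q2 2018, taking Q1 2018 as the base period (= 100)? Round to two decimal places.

Laspeyres component (base-period weights):
ΣP(Q2 2018)Q(Q1 2018) = 1.92×280 + 426.39×1 + 4.50×126 = 537.6 + 426.39 + 567 = 1530.99
ΣP(Q1 2018)Q(Q1 2018) = 1.60×280 + 465.97×1 + 3.24×126 = 448 + 465.97 + 408.24 = 1322.21
L = 1530.99 / 1322.21 × 100 = 115.7902
Paasche component (current-period weights):
ΣP(Q2 2018)Q(Q2 2018) = 1.92×252 + 426.39×1 + 4.50×98 = 483.84 + 426.39 + 441 = 1351.23
ΣP(Q1 2018)Q(Q2 2018) = 1.60×252 + 465.97×1 + 3.24×98 = 403.2 + 465.97 + 317.52 = 1186.69
P = 1351.23 / 1186.69 × 100 = 113.8655
Fisher = √(L × P) = √(115.7902 × 113.8655) = 114.8238

114.82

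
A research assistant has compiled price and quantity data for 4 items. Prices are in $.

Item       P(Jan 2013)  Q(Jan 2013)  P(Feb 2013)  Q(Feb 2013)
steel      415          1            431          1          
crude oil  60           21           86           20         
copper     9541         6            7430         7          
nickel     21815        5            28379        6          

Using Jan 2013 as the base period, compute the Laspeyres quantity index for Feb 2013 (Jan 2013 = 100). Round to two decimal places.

Laspeyres quantity index uses base-period prices as weights.
ΣP(Jan 2013)·Q(Feb 2013) = 415×1 + 60×20 + 9541×7 + 21815×6 = 415 + 1200 + 66787 + 130890 = 199292
ΣP(Jan 2013)·Q(Jan 2013) = 415×1 + 60×21 + 9541×6 + 21815×5 = 415 + 1260 + 57246 + 109075 = 167996
Index = 199292 / 167996 × 100 = 118.6290

118.63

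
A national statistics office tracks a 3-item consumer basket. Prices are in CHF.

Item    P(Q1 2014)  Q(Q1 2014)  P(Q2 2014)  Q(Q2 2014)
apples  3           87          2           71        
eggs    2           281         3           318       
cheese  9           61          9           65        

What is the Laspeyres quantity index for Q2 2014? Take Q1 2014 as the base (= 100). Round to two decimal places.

Laspeyres quantity index uses base-period prices as weights.
ΣP(Q1 2014)·Q(Q2 2014) = 3×71 + 2×318 + 9×65 = 213 + 636 + 585 = 1434
ΣP(Q1 2014)·Q(Q1 2014) = 3×87 + 2×281 + 9×61 = 261 + 562 + 549 = 1372
Index = 1434 / 1372 × 100 = 104.5190

104.52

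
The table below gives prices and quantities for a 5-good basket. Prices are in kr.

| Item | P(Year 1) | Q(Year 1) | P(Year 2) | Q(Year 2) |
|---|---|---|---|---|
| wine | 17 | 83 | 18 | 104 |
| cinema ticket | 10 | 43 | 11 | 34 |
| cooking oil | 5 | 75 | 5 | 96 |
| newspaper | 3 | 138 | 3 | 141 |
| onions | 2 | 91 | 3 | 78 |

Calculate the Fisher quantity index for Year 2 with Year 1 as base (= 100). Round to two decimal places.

112.15

Laspeyres component (base-period weights):
ΣP(Year 1)Q(Year 2) = 17×104 + 10×34 + 5×96 + 3×141 + 2×78 = 1768 + 340 + 480 + 423 + 156 = 3167
ΣP(Year 1)Q(Year 1) = 17×83 + 10×43 + 5×75 + 3×138 + 2×91 = 1411 + 430 + 375 + 414 + 182 = 2812
L = 3167 / 2812 × 100 = 112.6245
Paasche component (current-period weights):
ΣP(Year 2)Q(Year 2) = 18×104 + 11×34 + 5×96 + 3×141 + 3×78 = 1872 + 374 + 480 + 423 + 234 = 3383
ΣP(Year 2)Q(Year 1) = 18×83 + 11×43 + 5×75 + 3×138 + 3×91 = 1494 + 473 + 375 + 414 + 273 = 3029
P = 3383 / 3029 × 100 = 111.6870
Fisher = √(L × P) = √(112.6245 × 111.6870) = 112.1548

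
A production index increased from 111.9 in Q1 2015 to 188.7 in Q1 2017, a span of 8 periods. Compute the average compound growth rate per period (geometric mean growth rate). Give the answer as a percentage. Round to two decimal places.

Growth factor = (188.7/111.9)^(1/8) = (1.686327)^(1/8) = 1.067500
Growth rate = 1.067500 − 1 = 0.067500 = 6.7500%

6.75%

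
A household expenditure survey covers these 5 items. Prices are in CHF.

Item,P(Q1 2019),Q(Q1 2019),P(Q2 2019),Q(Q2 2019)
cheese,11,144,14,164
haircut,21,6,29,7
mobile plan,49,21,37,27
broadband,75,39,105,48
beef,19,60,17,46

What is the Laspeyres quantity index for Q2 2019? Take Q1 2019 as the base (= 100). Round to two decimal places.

113.87

Laspeyres quantity index uses base-period prices as weights.
ΣP(Q1 2019)·Q(Q2 2019) = 11×164 + 21×7 + 49×27 + 75×48 + 19×46 = 1804 + 147 + 1323 + 3600 + 874 = 7748
ΣP(Q1 2019)·Q(Q1 2019) = 11×144 + 21×6 + 49×21 + 75×39 + 19×60 = 1584 + 126 + 1029 + 2925 + 1140 = 6804
Index = 7748 / 6804 × 100 = 113.8742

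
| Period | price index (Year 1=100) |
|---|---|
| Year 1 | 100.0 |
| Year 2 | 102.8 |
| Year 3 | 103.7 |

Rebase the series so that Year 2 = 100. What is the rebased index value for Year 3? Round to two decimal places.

100.88

Rebased(Year 3) = 103.7 / 102.8 × 100 = 100.8755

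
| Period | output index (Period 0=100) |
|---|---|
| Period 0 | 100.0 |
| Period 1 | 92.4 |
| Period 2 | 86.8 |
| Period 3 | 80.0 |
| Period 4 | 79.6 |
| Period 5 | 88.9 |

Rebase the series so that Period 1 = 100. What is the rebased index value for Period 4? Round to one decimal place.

86.1

Rebased(Period 4) = 79.6 / 92.4 × 100 = 86.1472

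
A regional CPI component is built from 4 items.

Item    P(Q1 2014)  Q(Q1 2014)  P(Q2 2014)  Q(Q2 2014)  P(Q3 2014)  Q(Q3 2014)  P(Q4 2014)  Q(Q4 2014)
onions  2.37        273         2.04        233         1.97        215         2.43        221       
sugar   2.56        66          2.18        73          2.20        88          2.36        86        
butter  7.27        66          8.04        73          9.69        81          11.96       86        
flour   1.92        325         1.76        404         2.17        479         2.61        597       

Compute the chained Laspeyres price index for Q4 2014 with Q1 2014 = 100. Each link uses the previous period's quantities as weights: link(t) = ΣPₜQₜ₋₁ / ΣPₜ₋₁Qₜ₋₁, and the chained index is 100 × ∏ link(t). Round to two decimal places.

Link Q1 2014→Q2 2014:
ΣP(Q2 2014)Q(Q1 2014) = 2.04×273 + 2.18×66 + 8.04×66 + 1.76×325 = 556.92 + 143.88 + 530.64 + 572 = 1803.44
ΣP(Q1 2014)Q(Q1 2014) = 2.37×273 + 2.56×66 + 7.27×66 + 1.92×325 = 647.01 + 168.96 + 479.82 + 624 = 1919.79
link = 1803.44/1919.79 = 0.939394
Link Q2 2014→Q3 2014:
ΣP(Q3 2014)Q(Q2 2014) = 1.97×233 + 2.20×73 + 9.69×73 + 2.17×404 = 459.01 + 160.6 + 707.37 + 876.68 = 2203.66
ΣP(Q2 2014)Q(Q2 2014) = 2.04×233 + 2.18×73 + 8.04×73 + 1.76×404 = 475.32 + 159.14 + 586.92 + 711.04 = 1932.42
link = 2203.66/1932.42 = 1.140363
Link Q3 2014→Q4 2014:
ΣP(Q4 2014)Q(Q3 2014) = 2.43×215 + 2.36×88 + 11.96×81 + 2.61×479 = 522.45 + 207.68 + 968.76 + 1250.19 = 2949.08
ΣP(Q3 2014)Q(Q3 2014) = 1.97×215 + 2.20×88 + 9.69×81 + 2.17×479 = 423.55 + 193.6 + 784.89 + 1039.43 = 2441.47
link = 2949.08/2441.47 = 1.207912
Chained index = 100 × 0.939394 × 1.140363 × 1.207912 = 129.3976

129.40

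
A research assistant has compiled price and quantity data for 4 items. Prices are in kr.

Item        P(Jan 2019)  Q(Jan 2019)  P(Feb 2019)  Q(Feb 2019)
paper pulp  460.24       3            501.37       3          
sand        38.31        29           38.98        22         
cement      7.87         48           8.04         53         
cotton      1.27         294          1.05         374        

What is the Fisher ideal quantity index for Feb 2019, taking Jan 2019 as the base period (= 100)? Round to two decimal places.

95.81

Laspeyres component (base-period weights):
ΣP(Jan 2019)Q(Feb 2019) = 460.24×3 + 38.31×22 + 7.87×53 + 1.27×374 = 1380.72 + 842.82 + 417.11 + 474.98 = 3115.63
ΣP(Jan 2019)Q(Jan 2019) = 460.24×3 + 38.31×29 + 7.87×48 + 1.27×294 = 1380.72 + 1110.99 + 377.76 + 373.38 = 3242.85
L = 3115.63 / 3242.85 × 100 = 96.0769
Paasche component (current-period weights):
ΣP(Feb 2019)Q(Feb 2019) = 501.37×3 + 38.98×22 + 8.04×53 + 1.05×374 = 1504.11 + 857.56 + 426.12 + 392.7 = 3180.49
ΣP(Feb 2019)Q(Jan 2019) = 501.37×3 + 38.98×29 + 8.04×48 + 1.05×294 = 1504.11 + 1130.42 + 385.92 + 308.7 = 3329.15
P = 3180.49 / 3329.15 × 100 = 95.5346
Fisher = √(L × P) = √(96.0769 × 95.5346) = 95.8054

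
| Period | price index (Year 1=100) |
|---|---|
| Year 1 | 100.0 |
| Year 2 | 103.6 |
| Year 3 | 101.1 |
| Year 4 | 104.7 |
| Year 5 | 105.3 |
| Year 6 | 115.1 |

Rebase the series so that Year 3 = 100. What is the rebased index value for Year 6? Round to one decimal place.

113.8

Rebased(Year 6) = 115.1 / 101.1 × 100 = 113.8477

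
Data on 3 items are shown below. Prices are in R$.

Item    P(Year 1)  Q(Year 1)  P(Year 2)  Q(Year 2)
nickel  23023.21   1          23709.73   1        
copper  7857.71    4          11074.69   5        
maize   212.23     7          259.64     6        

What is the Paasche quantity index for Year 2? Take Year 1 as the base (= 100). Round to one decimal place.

Paasche quantity index uses current-period prices as weights.
ΣP(Year 2)·Q(Year 2) = 23709.73×1 + 11074.69×5 + 259.64×6 = 23709.73 + 55373.45 + 1557.84 = 80641.02
ΣP(Year 2)·Q(Year 1) = 23709.73×1 + 11074.69×4 + 259.64×7 = 23709.73 + 44298.76 + 1817.48 = 69825.97
Index = 80641.02 / 69825.97 × 100 = 115.4886

115.5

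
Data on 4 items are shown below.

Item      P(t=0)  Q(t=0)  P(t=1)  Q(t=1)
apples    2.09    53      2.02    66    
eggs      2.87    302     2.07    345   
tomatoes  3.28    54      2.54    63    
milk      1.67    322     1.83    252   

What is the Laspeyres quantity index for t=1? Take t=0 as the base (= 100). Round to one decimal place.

103.7

Laspeyres quantity index uses base-period prices as weights.
ΣP(t=0)·Q(t=1) = 2.09×66 + 2.87×345 + 3.28×63 + 1.67×252 = 137.94 + 990.15 + 206.64 + 420.84 = 1755.57
ΣP(t=0)·Q(t=0) = 2.09×53 + 2.87×302 + 3.28×54 + 1.67×322 = 110.77 + 866.74 + 177.12 + 537.74 = 1692.37
Index = 1755.57 / 1692.37 × 100 = 103.7344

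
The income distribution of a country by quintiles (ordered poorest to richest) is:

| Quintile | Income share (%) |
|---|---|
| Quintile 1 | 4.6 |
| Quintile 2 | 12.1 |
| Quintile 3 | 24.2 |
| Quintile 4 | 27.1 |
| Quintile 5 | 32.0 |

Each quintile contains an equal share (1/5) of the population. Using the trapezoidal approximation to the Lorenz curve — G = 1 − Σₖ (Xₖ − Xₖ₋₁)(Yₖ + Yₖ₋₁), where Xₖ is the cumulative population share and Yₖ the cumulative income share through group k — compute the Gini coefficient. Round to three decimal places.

Cumulative income shares Yₖ: 0.0460, 0.1670, 0.4090, 0.6800, 1.0000
Σ (Xₖ−Xₖ₋₁)(Yₖ+Yₖ₋₁) = (1/5)(0.0460+0.0000) + (1/5)(0.1670+0.0460) + (1/5)(0.4090+0.1670) + (1/5)(0.6800+0.4090) + (1/5)(1.0000+0.6800)
  = 0.0092 + 0.0426 + 0.1152 + 0.2178 + 0.3360 = 0.7208
G = 1 − 0.7208 = 0.2792

0.279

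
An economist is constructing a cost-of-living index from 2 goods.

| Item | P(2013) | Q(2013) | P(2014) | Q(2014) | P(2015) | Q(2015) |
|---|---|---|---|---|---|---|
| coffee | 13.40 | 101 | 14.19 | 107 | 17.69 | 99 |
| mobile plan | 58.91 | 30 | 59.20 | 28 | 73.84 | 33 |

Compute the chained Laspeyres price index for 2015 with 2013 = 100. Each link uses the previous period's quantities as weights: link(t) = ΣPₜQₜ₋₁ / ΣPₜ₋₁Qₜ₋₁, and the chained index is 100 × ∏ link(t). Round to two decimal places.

Link 2013→2014:
ΣP(2014)Q(2013) = 14.19×101 + 59.20×30 = 1433.19 + 1776 = 3209.19
ΣP(2013)Q(2013) = 13.40×101 + 58.91×30 = 1353.4 + 1767.3 = 3120.7
link = 3209.19/3120.7 = 1.028356
Link 2014→2015:
ΣP(2015)Q(2014) = 17.69×107 + 73.84×28 = 1892.83 + 2067.52 = 3960.35
ΣP(2014)Q(2014) = 14.19×107 + 59.20×28 = 1518.33 + 1657.6 = 3175.93
link = 3960.35/3175.93 = 1.246989
Chained index = 100 × 1.028356 × 1.246989 = 128.2348

128.23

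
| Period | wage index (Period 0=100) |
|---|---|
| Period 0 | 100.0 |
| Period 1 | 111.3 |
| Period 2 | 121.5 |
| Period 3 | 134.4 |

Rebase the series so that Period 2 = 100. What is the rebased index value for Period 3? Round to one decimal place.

Rebased(Period 3) = 134.4 / 121.5 × 100 = 110.6173

110.6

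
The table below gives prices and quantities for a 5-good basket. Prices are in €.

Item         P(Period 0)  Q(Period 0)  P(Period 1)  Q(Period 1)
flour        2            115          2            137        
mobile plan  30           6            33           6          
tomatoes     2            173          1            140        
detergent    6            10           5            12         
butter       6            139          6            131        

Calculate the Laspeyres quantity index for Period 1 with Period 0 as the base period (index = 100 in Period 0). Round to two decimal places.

96.48

Laspeyres quantity index uses base-period prices as weights.
ΣP(Period 0)·Q(Period 1) = 2×137 + 30×6 + 2×140 + 6×12 + 6×131 = 274 + 180 + 280 + 72 + 786 = 1592
ΣP(Period 0)·Q(Period 0) = 2×115 + 30×6 + 2×173 + 6×10 + 6×139 = 230 + 180 + 346 + 60 + 834 = 1650
Index = 1592 / 1650 × 100 = 96.4848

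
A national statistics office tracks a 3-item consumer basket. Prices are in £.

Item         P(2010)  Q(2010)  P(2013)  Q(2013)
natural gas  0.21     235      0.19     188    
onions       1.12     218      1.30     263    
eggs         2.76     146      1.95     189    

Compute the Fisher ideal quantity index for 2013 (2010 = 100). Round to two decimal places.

122.32

Laspeyres component (base-period weights):
ΣP(2010)Q(2013) = 0.21×188 + 1.12×263 + 2.76×189 = 39.48 + 294.56 + 521.64 = 855.68
ΣP(2010)Q(2010) = 0.21×235 + 1.12×218 + 2.76×146 = 49.35 + 244.16 + 402.96 = 696.47
L = 855.68 / 696.47 × 100 = 122.8596
Paasche component (current-period weights):
ΣP(2013)Q(2013) = 0.19×188 + 1.30×263 + 1.95×189 = 35.72 + 341.9 + 368.55 = 746.17
ΣP(2013)Q(2010) = 0.19×235 + 1.30×218 + 1.95×146 = 44.65 + 283.4 + 284.7 = 612.75
P = 746.17 / 612.75 × 100 = 121.7740
Fisher = √(L × P) = √(122.8596 × 121.7740) = 122.3156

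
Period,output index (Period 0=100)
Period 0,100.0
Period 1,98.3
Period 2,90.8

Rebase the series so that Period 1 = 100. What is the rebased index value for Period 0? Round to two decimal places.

Rebased(Period 0) = 100.0 / 98.3 × 100 = 101.7294

101.73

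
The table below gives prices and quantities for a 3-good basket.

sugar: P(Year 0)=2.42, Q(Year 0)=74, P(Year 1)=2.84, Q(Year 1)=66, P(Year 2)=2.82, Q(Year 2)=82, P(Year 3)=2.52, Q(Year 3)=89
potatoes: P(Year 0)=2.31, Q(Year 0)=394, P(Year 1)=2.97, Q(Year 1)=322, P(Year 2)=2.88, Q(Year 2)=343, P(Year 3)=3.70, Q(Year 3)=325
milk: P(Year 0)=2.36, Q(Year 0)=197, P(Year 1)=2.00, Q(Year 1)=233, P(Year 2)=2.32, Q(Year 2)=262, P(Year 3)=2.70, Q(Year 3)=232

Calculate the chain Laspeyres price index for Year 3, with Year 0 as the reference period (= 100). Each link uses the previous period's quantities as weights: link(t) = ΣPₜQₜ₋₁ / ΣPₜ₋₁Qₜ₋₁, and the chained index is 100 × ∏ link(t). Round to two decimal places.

140.18

Link Year 0→Year 1:
ΣP(Year 1)Q(Year 0) = 2.84×74 + 2.97×394 + 2.00×197 = 210.16 + 1170.18 + 394 = 1774.34
ΣP(Year 0)Q(Year 0) = 2.42×74 + 2.31×394 + 2.36×197 = 179.08 + 910.14 + 464.92 = 1554.14
link = 1774.34/1554.14 = 1.141686
Link Year 1→Year 2:
ΣP(Year 2)Q(Year 1) = 2.82×66 + 2.88×322 + 2.32×233 = 186.12 + 927.36 + 540.56 = 1654.04
ΣP(Year 1)Q(Year 1) = 2.84×66 + 2.97×322 + 2.00×233 = 187.44 + 956.34 + 466 = 1609.78
link = 1654.04/1609.78 = 1.027494
Link Year 2→Year 3:
ΣP(Year 3)Q(Year 2) = 2.52×82 + 3.70×343 + 2.70×262 = 206.64 + 1269.1 + 707.4 = 2183.14
ΣP(Year 2)Q(Year 2) = 2.82×82 + 2.88×343 + 2.32×262 = 231.24 + 987.84 + 607.84 = 1826.92
link = 2183.14/1826.92 = 1.194984
Chained index = 100 × 1.141686 × 1.027494 × 1.194984 = 140.1807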